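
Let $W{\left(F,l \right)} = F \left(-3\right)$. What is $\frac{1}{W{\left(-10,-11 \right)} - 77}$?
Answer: $- \frac{1}{47} \approx -0.021277$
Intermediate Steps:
$W{\left(F,l \right)} = - 3 F$
$\frac{1}{W{\left(-10,-11 \right)} - 77} = \frac{1}{\left(-3\right) \left(-10\right) - 77} = \frac{1}{30 - 77} = \frac{1}{-47} = - \frac{1}{47}$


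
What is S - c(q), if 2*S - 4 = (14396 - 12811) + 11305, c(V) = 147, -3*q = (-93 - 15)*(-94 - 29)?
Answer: 6300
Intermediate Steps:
q = -4428 (q = -(-93 - 15)*(-94 - 29)/3 = -(-36)*(-123) = -⅓*13284 = -4428)
S = 6447 (S = 2 + ((14396 - 12811) + 11305)/2 = 2 + (1585 + 11305)/2 = 2 + (½)*12890 = 2 + 6445 = 6447)
S - c(q) = 6447 - 1*147 = 6447 - 147 = 6300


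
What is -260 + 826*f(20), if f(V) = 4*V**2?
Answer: 1321340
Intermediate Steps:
-260 + 826*f(20) = -260 + 826*(4*20**2) = -260 + 826*(4*400) = -260 + 826*1600 = -260 + 1321600 = 1321340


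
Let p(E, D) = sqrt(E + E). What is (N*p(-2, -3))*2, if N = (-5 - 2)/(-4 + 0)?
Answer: 7*I ≈ 7.0*I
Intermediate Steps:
p(E, D) = sqrt(2)*sqrt(E) (p(E, D) = sqrt(2*E) = sqrt(2)*sqrt(E))
N = 7/4 (N = -7/(-4) = -7*(-1/4) = 7/4 ≈ 1.7500)
(N*p(-2, -3))*2 = (7*(sqrt(2)*sqrt(-2))/4)*2 = (7*(sqrt(2)*(I*sqrt(2)))/4)*2 = (7*(2*I)/4)*2 = (7*I/2)*2 = 7*I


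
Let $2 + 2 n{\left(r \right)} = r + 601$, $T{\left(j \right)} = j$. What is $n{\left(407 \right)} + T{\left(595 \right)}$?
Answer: $1098$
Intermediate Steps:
$n{\left(r \right)} = \frac{599}{2} + \frac{r}{2}$ ($n{\left(r \right)} = -1 + \frac{r + 601}{2} = -1 + \frac{601 + r}{2} = -1 + \left(\frac{601}{2} + \frac{r}{2}\right) = \frac{599}{2} + \frac{r}{2}$)
$n{\left(407 \right)} + T{\left(595 \right)} = \left(\frac{599}{2} + \frac{1}{2} \cdot 407\right) + 595 = \left(\frac{599}{2} + \frac{407}{2}\right) + 595 = 503 + 595 = 1098$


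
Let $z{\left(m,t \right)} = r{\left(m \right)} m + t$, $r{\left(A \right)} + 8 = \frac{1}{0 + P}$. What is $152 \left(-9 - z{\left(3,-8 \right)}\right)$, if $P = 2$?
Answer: $3268$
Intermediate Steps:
$r{\left(A \right)} = - \frac{15}{2}$ ($r{\left(A \right)} = -8 + \frac{1}{0 + 2} = -8 + \frac{1}{2} = - \frac{15}{2}$)
$z{\left(m,t \right)} = t - \frac{15 m}{2}$ ($z{\left(m,t \right)} = - \frac{15 m}{2} + t = t - \frac{15 m}{2}$)
$152 \left(-9 - z{\left(3,-8 \right)}\right) = 152 \left(-9 - \left(-8 - \frac{45}{2}\right)\right) = 152 \left(-9 - - \frac{61}{2}\right) = 152 \left(-9 + \frac{61}{2}\right) = 152 \cdot \frac{43}{2} = 3268$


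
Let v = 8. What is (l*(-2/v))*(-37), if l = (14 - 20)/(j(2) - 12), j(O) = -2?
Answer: 111/28 ≈ 3.9643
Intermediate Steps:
l = 3/7 (l = (14 - 20)/(-2 - 12) = -6/(-14) = -6*(-1/14) = 3/7 ≈ 0.42857)
(l*(-2/v))*(-37) = (3*(-2/8)/7)*(-37) = (3*(-2*⅛)/7)*(-37) = ((3/7)*(-¼))*(-37) = -3/28*(-37) = 111/28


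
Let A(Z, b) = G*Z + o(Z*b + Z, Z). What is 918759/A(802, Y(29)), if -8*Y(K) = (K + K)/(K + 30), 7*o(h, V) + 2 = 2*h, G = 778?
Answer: 379447467/257776717 ≈ 1.4720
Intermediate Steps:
o(h, V) = -2/7 + 2*h/7 (o(h, V) = -2/7 + (2*h)/7 = -2/7 + 2*h/7)
Y(K) = -K/(4*(30 + K)) (Y(K) = -(K + K)/(8*(K + 30)) = -2*K/(8*(30 + K)) = -K/(4*(30 + K)))
A(Z, b) = -2/7 + 5448*Z/7 + 2*Z*b/7 (A(Z, b) = 778*Z + (-2/7 + 2*(Z*b + Z)/7) = 778*Z + (-2/7 + 2*(Z + Z*b)/7) = 778*Z + (-2/7 + (2*Z/7 + 2*Z*b/7)) = 778*Z + (-2/7 + 2*Z/7 + 2*Z*b/7) = -2/7 + 5448*Z/7 + 2*Z*b/7)
918759/A(802, Y(29)) = 918759/(-2/7 + (5448/7)*802 + (2/7)*802*(-1*29/(120 + 4*29))) = 918759/(-2/7 + 4369296/7 + (2/7)*802*(-1*29/(120 + 116))) = 918759/(-2/7 + 4369296/7 + (2/7)*802*(-1*29/236)) = 918759/(-2/7 + 4369296/7 + (2/7)*802*(-1*29*1/236)) = 918759/(-2/7 + 4369296/7 + (2/7)*802*(-29/236)) = 918759/(-2/7 + 4369296/7 - 11629/413) = 918759/(257776717/413) = 918759*(413/257776717) = 379447467/257776717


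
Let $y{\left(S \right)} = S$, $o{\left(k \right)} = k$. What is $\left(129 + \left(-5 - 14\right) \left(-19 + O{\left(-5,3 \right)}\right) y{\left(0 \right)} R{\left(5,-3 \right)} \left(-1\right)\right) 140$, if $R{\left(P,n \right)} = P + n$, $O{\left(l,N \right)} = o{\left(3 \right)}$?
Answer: $18060$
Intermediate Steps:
$O{\left(l,N \right)} = 3$
$\left(129 + \left(-5 - 14\right) \left(-19 + O{\left(-5,3 \right)}\right) y{\left(0 \right)} R{\left(5,-3 \right)} \left(-1\right)\right) 140 = \left(129 + \left(-5 - 14\right) \left(-19 + 3\right) 0 \left(5 - 3\right) \left(-1\right)\right) 140 = \left(129 + \left(-19\right) \left(-16\right) 0 \cdot 2 \left(-1\right)\right) 140 = \left(129 + 304 \cdot 0 \left(-1\right)\right) 140 = \left(129 + 304 \cdot 0\right) 140 = \left(129 + 0\right) 140 = 129 \cdot 140 = 18060$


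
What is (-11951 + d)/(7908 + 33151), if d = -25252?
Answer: -37203/41059 ≈ -0.90609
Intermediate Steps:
(-11951 + d)/(7908 + 33151) = (-11951 - 25252)/(7908 + 33151) = -37203/41059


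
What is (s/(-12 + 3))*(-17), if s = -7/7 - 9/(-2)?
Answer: 119/18 ≈ 6.6111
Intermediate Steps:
s = 7/2 (s = -7*1/7 - 9*(-1/2) = -1 + 9/2 = 7/2 ≈ 3.5000)
(s/(-12 + 3))*(-17) = (7/(2*(-12 + 3)))*(-17) = ((7/2)/(-9))*(-17) = ((7/2)*(-1/9))*(-17) = -7/18*(-17) = 119/18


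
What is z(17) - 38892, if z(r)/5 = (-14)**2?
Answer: -37912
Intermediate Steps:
z(r) = 980 (z(r) = 5*(-14)**2 = 5*196 = 980)
z(17) - 38892 = 980 - 38892 = -37912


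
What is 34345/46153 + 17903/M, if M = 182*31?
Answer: 1020051649/260395226 ≈ 3.9173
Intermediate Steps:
M = 5642
34345/46153 + 17903/M = 34345/46153 + 17903/5642 = 1020051649/260395226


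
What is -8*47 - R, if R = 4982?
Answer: -5358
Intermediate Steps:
-8*47 - R = -8*47 - 1*4982 = -376 - 4982 = -5358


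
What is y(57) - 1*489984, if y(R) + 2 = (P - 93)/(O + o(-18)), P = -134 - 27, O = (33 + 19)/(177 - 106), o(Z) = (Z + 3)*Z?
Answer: -4709264463/9611 ≈ -4.8999e+5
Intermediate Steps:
o(Z) = Z*(3 + Z) (o(Z) = (3 + Z)*Z = Z*(3 + Z))
O = 52/71 ≈ 0.73239
P = -161
y(R) = -28239/9611 (y(R) = -2 + (-161 - 93)/(52/71 - 18*(3 - 18)) = -2 - 254/(52/71 - 18*(-15)) = -2 - 254/(52/71 + 270) = -2 - 254/19222/71 = -2 - 254*71/19222 = -2 - 9017/9611 = -28239/9611)
y(57) - 1*489984 = -28239/9611 - 1*489984 = -28239/9611 - 489984 = -4709264463/9611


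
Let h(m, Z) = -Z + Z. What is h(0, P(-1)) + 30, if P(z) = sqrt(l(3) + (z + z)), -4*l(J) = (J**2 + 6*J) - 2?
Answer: 30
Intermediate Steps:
l(J) = 1/2 - 3*J/2 - J**2/4 (l(J) = -((J**2 + 6*J) - 2)/4 = -(-2 + J**2 + 6*J)/4 = 1/2 - 3*J/2 - J**2/4)
P(z) = sqrt(-25/4 + 2*z) (P(z) = sqrt((1/2 - 3/2*3 - 1/4*3**2) + (z + z)) = sqrt((1/2 - 9/2 - 1/4*9) + 2*z) = sqrt((1/2 - 9/2 - 9/4) + 2*z) = sqrt(-25/4 + 2*z))
h(m, Z) = 0
h(0, P(-1)) + 30 = 0 + 30 = 30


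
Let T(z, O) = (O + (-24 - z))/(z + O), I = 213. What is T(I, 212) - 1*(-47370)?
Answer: 805289/17 ≈ 47370.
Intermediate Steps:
T(z, O) = (-24 + O - z)/(O + z)
T(I, 212) - 1*(-47370) = (-24 + 212 - 1*213)/(212 + 213) - 1*(-47370) = (-24 + 212 - 213)/425 + 47370 = (1/425)*(-25) + 47370 = -1/17 + 47370 = 805289/17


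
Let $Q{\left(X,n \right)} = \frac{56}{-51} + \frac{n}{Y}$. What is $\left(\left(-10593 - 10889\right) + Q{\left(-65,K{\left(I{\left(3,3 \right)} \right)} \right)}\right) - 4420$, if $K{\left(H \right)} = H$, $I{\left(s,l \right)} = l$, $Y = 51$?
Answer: $- \frac{1321055}{51} \approx -25903.0$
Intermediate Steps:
$Q{\left(X,n \right)} = - \frac{56}{51} + \frac{n}{51}$ ($Q{\left(X,n \right)} = \frac{56}{-51} + \frac{n}{51} = 56 \left(- \frac{1}{51}\right) + n \frac{1}{51} = - \frac{56}{51} + \frac{n}{51}$)
$\left(\left(-10593 - 10889\right) + Q{\left(-65,K{\left(I{\left(3,3 \right)} \right)} \right)}\right) - 4420 = \left(\left(-10593 - 10889\right) + \left(- \frac{56}{51} + \frac{1}{51} \cdot 3\right)\right) - 4420 = \left(-21482 + \left(- \frac{56}{51} + \frac{1}{17}\right)\right) - 4420 = \left(-21482 - \frac{53}{51}\right) - 4420 = - \frac{1095635}{51} - 4420 = - \frac{1321055}{51}$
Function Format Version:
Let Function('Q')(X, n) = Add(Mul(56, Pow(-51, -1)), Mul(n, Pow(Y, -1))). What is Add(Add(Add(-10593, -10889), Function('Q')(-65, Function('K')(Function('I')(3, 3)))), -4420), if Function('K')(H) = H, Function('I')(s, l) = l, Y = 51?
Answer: Rational(-1321055, 51) ≈ -25903.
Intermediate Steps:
Function('Q')(X, n) = Add(Rational(-56, 51), Mul(Rational(1, 51), n)) (Function('Q')(X, n) = Add(Mul(56, Pow(-51, -1)), Mul(n, Pow(51, -1))) = Add(Mul(56, Rational(-1, 51)), Mul(n, Rational(1, 51))) = Add(Rational(-56, 51), Mul(Rational(1, 51), n)))
Add(Add(Add(-10593, -10889), Function('Q')(-65, Function('K')(Function('I')(3, 3)))), -4420) = Add(Add(Add(-10593, -10889), Add(Rational(-56, 51), Mul(Rational(1, 51), 3))), -4420) = Add(Add(-21482, Add(Rational(-56, 51), Rational(1, 17))), -4420) = Add(Add(-21482, Rational(-53, 51)), -4420) = Add(Rational(-1095635, 51), -4420) = Rational(-1321055, 51)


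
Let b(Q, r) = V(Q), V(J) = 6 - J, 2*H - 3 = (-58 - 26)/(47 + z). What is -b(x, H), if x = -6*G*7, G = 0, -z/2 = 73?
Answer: -6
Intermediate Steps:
z = -146 (z = -2*73 = -146)
H = 127/66 (H = 3/2 + ((-58 - 26)/(47 - 146))/2 = 3/2 + (-84/(-99))/2 = 3/2 + (-84*(-1/99))/2 = 3/2 + (½)*(28/33) = 3/2 + 14/33 = 127/66 ≈ 1.9242)
x = 0 (x = -6*0*7 = 0*7 = 0)
b(Q, r) = 6 - Q
-b(x, H) = -(6 - 1*0) = -(6 + 0) = -1*6 = -6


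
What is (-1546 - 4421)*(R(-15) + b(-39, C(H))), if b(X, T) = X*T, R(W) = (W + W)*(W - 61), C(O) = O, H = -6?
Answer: -15001038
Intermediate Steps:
R(W) = 2*W*(-61 + W) (R(W) = (2*W)*(-61 + W) = 2*W*(-61 + W))
b(X, T) = T*X
(-1546 - 4421)*(R(-15) + b(-39, C(H))) = (-1546 - 4421)*(2*(-15)*(-61 - 15) - 6*(-39)) = -5967*(2*(-15)*(-76) + 234) = -5967*(2280 + 234) = -5967*2514 = -15001038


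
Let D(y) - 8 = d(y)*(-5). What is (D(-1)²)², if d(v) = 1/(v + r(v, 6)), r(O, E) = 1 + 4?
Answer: 531441/256 ≈ 2075.9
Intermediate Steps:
r(O, E) = 5
d(v) = 1/(5 + v) (d(v) = 1/(v + 5) = 1/(5 + v))
D(y) = 8 - 5/(5 + y)
(D(-1)²)² = (((35 + 8*(-1))/(5 - 1))²)² = (((35 - 8)/4)²)² = (((¼)*27)²)² = ((27/4)²)² = (729/16)² = 531441/256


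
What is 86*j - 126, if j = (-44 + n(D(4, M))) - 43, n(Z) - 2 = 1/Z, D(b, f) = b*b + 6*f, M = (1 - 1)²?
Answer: -59445/8 ≈ -7430.6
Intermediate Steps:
M = 0 (M = 0² = 0)
D(b, f) = b² + 6*f
n(Z) = 2 + 1/Z
j = -1359/16 (j = (-44 + (2 + 1/(4² + 6*0))) - 43 = (-44 + (2 + 1/(16 + 0))) - 43 = (-44 + (2 + 1/16)) - 43 = (-44 + 33/16) - 43 = -671/16 - 43 = -1359/16 ≈ -84.938)
86*j - 126 = 86*(-1359/16) - 126 = -58437/8 - 126 = -59445/8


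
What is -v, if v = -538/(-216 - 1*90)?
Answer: -269/153 ≈ -1.7582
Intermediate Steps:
v = 269/153 (v = -538/(-216 - 90) = -538/(-306) = -538*(-1/306) = 269/153 ≈ 1.7582)
-v = -1*269/153 = -269/153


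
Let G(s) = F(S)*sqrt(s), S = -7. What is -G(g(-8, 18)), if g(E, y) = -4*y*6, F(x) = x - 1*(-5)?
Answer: 24*I*sqrt(3) ≈ 41.569*I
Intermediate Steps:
F(x) = 5 + x (F(x) = x + 5 = 5 + x)
g(E, y) = -24*y
G(s) = -2*sqrt(s) (G(s) = (5 - 7)*sqrt(s) = -2*sqrt(s))
-G(g(-8, 18)) = -(-2)*sqrt(-24*18) = -(-2)*sqrt(-432) = -(-2)*12*I*sqrt(3) = -(-24)*I*sqrt(3) = 24*I*sqrt(3)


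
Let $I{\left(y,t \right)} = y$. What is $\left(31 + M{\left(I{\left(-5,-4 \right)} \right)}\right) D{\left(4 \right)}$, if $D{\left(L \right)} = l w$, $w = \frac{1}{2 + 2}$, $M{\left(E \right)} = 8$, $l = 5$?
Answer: $\frac{195}{4} \approx 48.75$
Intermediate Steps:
$w = \frac{1}{4} \approx 0.25$
$D{\left(L \right)} = \frac{5}{4}$ ($D{\left(L \right)} = 5 \cdot \frac{1}{4} = \frac{5}{4}$)
$\left(31 + M{\left(I{\left(-5,-4 \right)} \right)}\right) D{\left(4 \right)} = \left(31 + 8\right) \frac{5}{4} = 39 \cdot \frac{5}{4} = \frac{195}{4}$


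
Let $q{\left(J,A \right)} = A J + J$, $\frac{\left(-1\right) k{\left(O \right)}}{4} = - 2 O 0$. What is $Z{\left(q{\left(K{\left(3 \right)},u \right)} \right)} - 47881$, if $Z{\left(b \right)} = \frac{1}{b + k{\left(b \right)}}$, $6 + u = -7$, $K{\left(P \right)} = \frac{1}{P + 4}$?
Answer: $- \frac{574579}{12} \approx -47882.0$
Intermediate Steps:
$k{\left(O \right)} = 0$ ($k{\left(O \right)} = - 4 - 2 O 0 = \left(-4\right) 0 = 0$)
$K{\left(P \right)} = \frac{1}{4 + P}$
$u = -13$ ($u = -6 - 7 = -13$)
$q{\left(J,A \right)} = J + A J$
$Z{\left(b \right)} = \frac{1}{b}$ ($Z{\left(b \right)} = \frac{1}{b + 0} = \frac{1}{b}$)
$Z{\left(q{\left(K{\left(3 \right)},u \right)} \right)} - 47881 = \frac{1}{\frac{1}{4 + 3} \left(1 - 13\right)} - 47881 = \frac{1}{\frac{1}{7} \left(-12\right)} - 47881 = \frac{1}{- \frac{12}{7}} - 47881 = - \frac{7}{12} - 47881 = - \frac{574579}{12}$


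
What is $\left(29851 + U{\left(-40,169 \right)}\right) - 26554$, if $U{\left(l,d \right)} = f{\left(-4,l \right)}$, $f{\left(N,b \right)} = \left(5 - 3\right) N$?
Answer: $3289$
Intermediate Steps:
$f{\left(N,b \right)} = 2 N$
$U{\left(l,d \right)} = -8$ ($U{\left(l,d \right)} = 2 \left(-4\right) = -8$)
$\left(29851 + U{\left(-40,169 \right)}\right) - 26554 = \left(29851 - 8\right) - 26554 = 29843 - 26554 = 3289$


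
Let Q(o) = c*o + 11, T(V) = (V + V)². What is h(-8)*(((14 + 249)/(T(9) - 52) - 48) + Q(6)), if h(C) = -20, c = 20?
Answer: -114195/68 ≈ -1679.3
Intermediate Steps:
T(V) = 4*V² (T(V) = (2*V)² = 4*V²)
Q(o) = 11 + 20*o (Q(o) = 20*o + 11 = 11 + 20*o)
h(-8)*(((14 + 249)/(T(9) - 52) - 48) + Q(6)) = -20*(((14 + 249)/(4*9² - 52) - 48) + (11 + 20*6)) = -20*((263/(4*81 - 52) - 48) + (11 + 120)) = -20*((263/(324 - 52) - 48) + 131) = -20*((263/272 - 48) + 131) = -20*(-12793/272 + 131) = -20*22839/272 = -114195/68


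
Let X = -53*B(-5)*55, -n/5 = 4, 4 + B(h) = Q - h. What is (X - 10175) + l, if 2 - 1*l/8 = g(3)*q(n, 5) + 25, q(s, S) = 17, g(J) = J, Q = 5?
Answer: -28257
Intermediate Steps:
B(h) = 1 - h (B(h) = -4 + (5 - h) = 1 - h)
n = -20 (n = -5*4 = -20)
X = -17490 (X = -53*(1 - 1*(-5))*55 = -53*(1 + 5)*55 = -53*6*55 = -318*55 = -17490)
l = -592 (l = 16 - 8*(3*17 + 25) = 16 - 8*(51 + 25) = 16 - 8*76 = 16 - 608 = -592)
(X - 10175) + l = (-17490 - 10175) - 592 = -27665 - 592 = -28257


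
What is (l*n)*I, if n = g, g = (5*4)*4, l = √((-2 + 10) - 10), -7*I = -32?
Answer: 2560*I*√2/7 ≈ 517.2*I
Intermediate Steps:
I = 32/7 (I = -⅐*(-32) = 32/7 ≈ 4.5714)
l = I*√2 (l = √(8 - 10) = √(-2) = I*√2 ≈ 1.4142*I)
g = 80 (g = 20*4 = 80)
n = 80
(l*n)*I = ((I*√2)*80)*(32/7) = (80*I*√2)*(32/7) = 2560*I*√2/7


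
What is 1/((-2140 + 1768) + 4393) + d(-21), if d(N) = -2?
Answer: -8041/4021 ≈ -1.9998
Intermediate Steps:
1/((-2140 + 1768) + 4393) + d(-21) = 1/((-2140 + 1768) + 4393) - 2 = 1/(-372 + 4393) - 2 = 1/4021 - 2 = -8041/4021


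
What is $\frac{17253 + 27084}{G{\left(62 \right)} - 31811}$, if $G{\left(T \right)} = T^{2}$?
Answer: $- \frac{44337}{27967} \approx -1.5853$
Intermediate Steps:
$\frac{17253 + 27084}{G{\left(62 \right)} - 31811} = \frac{17253 + 27084}{62^{2} - 31811} = \frac{44337}{3844 - 31811} = \frac{44337}{-27967} = 44337 \left(- \frac{1}{27967}\right) = - \frac{44337}{27967}$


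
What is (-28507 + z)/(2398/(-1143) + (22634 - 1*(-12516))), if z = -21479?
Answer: -28566999/20087026 ≈ -1.4222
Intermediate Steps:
(-28507 + z)/(2398/(-1143) + (22634 - 1*(-12516))) = (-28507 - 21479)/(2398/(-1143) + (22634 - 1*(-12516))) = -49986/(2398*(-1/1143) + (22634 + 12516)) = -49986/(-2398/1143 + 35150) = -49986/40174052/1143 = -49986*1143/40174052 = -28566999/20087026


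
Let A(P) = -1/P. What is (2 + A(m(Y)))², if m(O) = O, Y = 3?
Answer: 25/9 ≈ 2.7778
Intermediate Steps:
(2 + A(m(Y)))² = (2 - 1/3)² = (2 - 1*⅓)² = (2 - ⅓)² = (5/3)² = 25/9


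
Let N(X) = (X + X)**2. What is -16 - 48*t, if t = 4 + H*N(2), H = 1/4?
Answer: -400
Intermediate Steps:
N(X) = 4*X**2 (N(X) = (2*X)**2 = 4*X**2)
H = 1/4 ≈ 0.25000
t = 8 (t = 4 + (4*2**2)/4 = 4 + (4*4)/4 = 4 + (1/4)*16 = 4 + 4 = 8)
-16 - 48*t = -16 - 48*8 = -16 - 384 = -400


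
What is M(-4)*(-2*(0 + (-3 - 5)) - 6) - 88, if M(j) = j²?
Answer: 72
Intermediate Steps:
M(-4)*(-2*(0 + (-3 - 5)) - 6) - 88 = (-4)²*(-2*(0 + (-3 - 5)) - 6) - 88 = 16*(-2*(0 - 8) - 6) - 88 = 16*(-2*(-8) - 6) - 88 = 16*(16 - 6) - 88 = 16*10 - 88 = 160 - 88 = 72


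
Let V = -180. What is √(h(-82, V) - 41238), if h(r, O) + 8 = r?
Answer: 12*I*√287 ≈ 203.29*I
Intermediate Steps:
h(r, O) = -8 + r
√(h(-82, V) - 41238) = √((-8 - 82) - 41238) = √(-90 - 41238) = √(-41328) = 12*I*√287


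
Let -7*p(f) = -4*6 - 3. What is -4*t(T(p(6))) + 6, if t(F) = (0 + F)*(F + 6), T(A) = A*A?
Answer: -2968662/2401 ≈ -1236.4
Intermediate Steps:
p(f) = 27/7 (p(f) = -(-4*6 - 3)/7 = -(-24 - 3)/7 = -⅐*(-27) = 27/7)
T(A) = A²
t(F) = F*(6 + F)
-4*t(T(p(6))) + 6 = -4*(27/7)²*(6 + (27/7)²) + 6 = -2916*(6 + 729/49)/49 + 6 = -2916*1023/(49*49) + 6 = -4*745767/2401 + 6 = -2983068/2401 + 6 = -2968662/2401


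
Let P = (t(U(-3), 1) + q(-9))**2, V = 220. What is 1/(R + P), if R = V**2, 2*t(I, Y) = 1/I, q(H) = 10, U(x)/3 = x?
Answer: 324/15713641 ≈ 2.0619e-5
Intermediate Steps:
U(x) = 3*x
t(I, Y) = 1/(2*I)
P = 32041/324 (P = (1/(2*((3*(-3)))) + 10)**2 = ((1/2)/(-9) + 10)**2 = ((1/2)*(-1/9) + 10)**2 = (-1/18 + 10)**2 = (179/18)**2 = 32041/324 ≈ 98.892)
R = 48400 (R = 220**2 = 48400)
1/(R + P) = 1/(48400 + 32041/324) = 1/(15713641/324) = 324/15713641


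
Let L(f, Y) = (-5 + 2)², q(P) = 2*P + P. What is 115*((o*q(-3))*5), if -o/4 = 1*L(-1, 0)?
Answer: 186300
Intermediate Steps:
q(P) = 3*P
L(f, Y) = 9 (L(f, Y) = (-3)² = 9)
o = -36 (o = -4*9 = -36)
115*((o*q(-3))*5) = 115*(-108*(-3)*5) = 115*(-36*(-9)*5) = 115*(324*5) = 115*1620 = 186300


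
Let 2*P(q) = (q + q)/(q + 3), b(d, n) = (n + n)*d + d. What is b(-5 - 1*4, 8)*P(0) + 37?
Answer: 37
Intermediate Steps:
b(d, n) = d + 2*d*n (b(d, n) = (2*n)*d + d = 2*d*n + d = d + 2*d*n)
P(q) = q/(3 + q) (P(q) = ((q + q)/(q + 3))/2 = ((2*q)/(3 + q))/2 = (2*q/(3 + q))/2 = q/(3 + q))
b(-5 - 1*4, 8)*P(0) + 37 = ((-5 - 1*4)*(1 + 2*8))*(0/(3 + 0)) + 37 = ((-5 - 4)*(1 + 16))*(0/3) + 37 = (-9*17)*(0*(1/3)) + 37 = -153*0 + 37 = 0 + 37 = 37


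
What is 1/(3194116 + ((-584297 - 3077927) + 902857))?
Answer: 1/434749 ≈ 2.3002e-6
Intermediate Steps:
1/(3194116 + ((-584297 - 3077927) + 902857)) = 1/(3194116 + (-3662224 + 902857)) = 1/(3194116 - 2759367) = 1/434749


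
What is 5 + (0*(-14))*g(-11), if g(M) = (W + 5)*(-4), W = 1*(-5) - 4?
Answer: 5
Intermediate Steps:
W = -9 (W = -5 - 4 = -9)
g(M) = 16 (g(M) = (-9 + 5)*(-4) = -4*(-4) = 16)
5 + (0*(-14))*g(-11) = 5 + (0*(-14))*16 = 5 + 0*16 = 5 + 0 = 5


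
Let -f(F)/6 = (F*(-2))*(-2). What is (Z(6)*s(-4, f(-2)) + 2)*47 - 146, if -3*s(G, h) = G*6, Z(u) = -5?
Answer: -1932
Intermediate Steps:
f(F) = -24*F (f(F) = -6*F*(-2)*(-2) = -6*(-2*F)*(-2) = -24*F)
s(G, h) = -2*G (s(G, h) = -G*6/3 = -2*G)
(Z(6)*s(-4, f(-2)) + 2)*47 - 146 = (-(-10)*(-4) + 2)*47 - 146 = (-5*8 + 2)*47 - 146 = (-40 + 2)*47 - 146 = -38*47 - 146 = -1786 - 146 = -1932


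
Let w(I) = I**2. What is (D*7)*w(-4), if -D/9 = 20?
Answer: -20160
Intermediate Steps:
D = -180 (D = -9*20 = -180)
(D*7)*w(-4) = -180*7*(-4)**2 = -1260*16 = -20160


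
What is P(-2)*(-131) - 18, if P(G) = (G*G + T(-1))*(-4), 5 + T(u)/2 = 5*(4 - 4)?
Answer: -3162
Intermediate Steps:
T(u) = -10 (T(u) = -10 + 2*(5*(4 - 4)) = -10 + 2*(5*0) = -10 + 2*0 = -10 + 0 = -10)
P(G) = 40 - 4*G**2 (P(G) = (G*G - 10)*(-4) = (G**2 - 10)*(-4) = (-10 + G**2)*(-4) = 40 - 4*G**2)
P(-2)*(-131) - 18 = (40 - 4*(-2)**2)*(-131) - 18 = (40 - 4*4)*(-131) - 18 = (40 - 16)*(-131) - 18 = 24*(-131) - 18 = -3144 - 18 = -3162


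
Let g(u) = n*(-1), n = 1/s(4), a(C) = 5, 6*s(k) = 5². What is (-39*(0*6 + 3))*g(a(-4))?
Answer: 702/25 ≈ 28.080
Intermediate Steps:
s(k) = 25/6 (s(k) = (⅙)*5² = (⅙)*25 = 25/6)
n = 6/25 (n = 1/(25/6) = 6/25 ≈ 0.24000)
g(u) = -6/25 (g(u) = (6/25)*(-1) = -6/25)
(-39*(0*6 + 3))*g(a(-4)) = -39*(0*6 + 3)*(-6/25) = -39*(0 + 3)*(-6/25) = -39*3*(-6/25) = -117*(-6/25) = 702/25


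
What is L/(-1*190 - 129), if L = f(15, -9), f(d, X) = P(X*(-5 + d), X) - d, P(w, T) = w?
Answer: 105/319 ≈ 0.32915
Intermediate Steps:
f(d, X) = -d + X*(-5 + d) (f(d, X) = X*(-5 + d) - d = -d + X*(-5 + d))
L = -105 (L = -1*15 - 9*(-5 + 15) = -15 - 9*10 = -15 - 90 = -105)
L/(-1*190 - 129) = -105/(-1*190 - 129) = -105/(-190 - 129) = -105/(-319) = -1/319*(-105) = 105/319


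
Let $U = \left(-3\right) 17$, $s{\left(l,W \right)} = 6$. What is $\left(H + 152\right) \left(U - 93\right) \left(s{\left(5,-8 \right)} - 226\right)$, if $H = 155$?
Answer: $9725760$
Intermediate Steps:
$U = -51$
$\left(H + 152\right) \left(U - 93\right) \left(s{\left(5,-8 \right)} - 226\right) = \left(155 + 152\right) \left(-51 - 93\right) \left(6 - 226\right) = 307 \left(\left(-144\right) \left(-220\right)\right) = 307 \cdot 31680 = 9725760$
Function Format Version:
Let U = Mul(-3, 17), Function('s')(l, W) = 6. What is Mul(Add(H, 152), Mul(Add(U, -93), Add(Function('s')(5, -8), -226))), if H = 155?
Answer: 9725760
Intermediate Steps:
U = -51
Mul(Add(H, 152), Mul(Add(U, -93), Add(Function('s')(5, -8), -226))) = Mul(Add(155, 152), Mul(Add(-51, -93), Add(6, -226))) = Mul(307, Mul(-144, -220)) = Mul(307, 31680) = 9725760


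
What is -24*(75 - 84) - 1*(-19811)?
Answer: 20027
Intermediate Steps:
-24*(75 - 84) - 1*(-19811) = -24*(-9) + 19811 = 216 + 19811 = 20027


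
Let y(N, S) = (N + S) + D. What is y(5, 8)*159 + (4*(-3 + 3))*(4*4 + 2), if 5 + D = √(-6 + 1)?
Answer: 1272 + 159*I*√5 ≈ 1272.0 + 355.53*I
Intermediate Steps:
D = -5 + I*√5 (D = -5 + √(-6 + 1) = -5 + √(-5) = -5 + I*√5 ≈ -5.0 + 2.2361*I)
y(N, S) = -5 + N + S + I*√5 (y(N, S) = (N + S) + (-5 + I*√5) = -5 + N + S + I*√5)
y(5, 8)*159 + (4*(-3 + 3))*(4*4 + 2) = (-5 + 5 + 8 + I*√5)*159 + (4*(-3 + 3))*(4*4 + 2) = (8 + I*√5)*159 + (4*0)*(16 + 2) = (1272 + 159*I*√5) + 0*18 = (1272 + 159*I*√5) + 0 = 1272 + 159*I*√5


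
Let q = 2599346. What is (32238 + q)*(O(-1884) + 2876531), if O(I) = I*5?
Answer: 7545043433824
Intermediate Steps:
O(I) = 5*I
(32238 + q)*(O(-1884) + 2876531) = (32238 + 2599346)*(5*(-1884) + 2876531) = 2631584*(-9420 + 2876531) = 2631584*2867111 = 7545043433824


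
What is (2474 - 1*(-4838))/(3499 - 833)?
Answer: 3656/1333 ≈ 2.7427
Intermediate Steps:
(2474 - 1*(-4838))/(3499 - 833) = (2474 + 4838)/2666 = 7312*(1/2666) = 3656/1333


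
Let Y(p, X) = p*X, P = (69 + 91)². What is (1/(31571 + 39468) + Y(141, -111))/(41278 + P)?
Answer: -555915694/2375473121 ≈ -0.23402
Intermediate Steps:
P = 25600 (P = 160² = 25600)
Y(p, X) = X*p
(1/(31571 + 39468) + Y(141, -111))/(41278 + P) = (1/(31571 + 39468) - 111*141)/(41278 + 25600) = (1/71039 - 15651)/66878 = (1/71039 - 15651)*(1/66878) = -1111831388/71039*1/66878 = -555915694/2375473121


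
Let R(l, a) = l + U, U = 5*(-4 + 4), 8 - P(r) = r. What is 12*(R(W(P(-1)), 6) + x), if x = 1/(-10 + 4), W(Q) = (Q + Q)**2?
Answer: 3886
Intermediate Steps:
P(r) = 8 - r
W(Q) = 4*Q**2 (W(Q) = (2*Q)**2 = 4*Q**2)
U = 0 (U = 5*0 = 0)
x = -1/6 (x = 1/(-6) = -1/6 ≈ -0.16667)
R(l, a) = l (R(l, a) = l + 0 = l)
12*(R(W(P(-1)), 6) + x) = 12*(4*(8 - 1*(-1))**2 - 1/6) = 12*(4*(8 + 1)**2 - 1/6) = 12*(4*9**2 - 1/6) = 12*(4*81 - 1/6) = 12*(324 - 1/6) = 12*(1943/6) = 3886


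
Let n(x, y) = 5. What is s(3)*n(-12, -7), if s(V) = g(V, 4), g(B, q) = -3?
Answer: -15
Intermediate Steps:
s(V) = -3
s(3)*n(-12, -7) = -3*5 = -15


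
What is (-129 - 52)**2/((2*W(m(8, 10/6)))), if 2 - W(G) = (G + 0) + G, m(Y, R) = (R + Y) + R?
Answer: -98283/124 ≈ -792.60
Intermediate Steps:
m(Y, R) = Y + 2*R
W(G) = 2 - 2*G (W(G) = 2 - ((G + 0) + G) = 2 - (G + G) = 2 - 2*G)
(-129 - 52)**2/((2*W(m(8, 10/6)))) = (-129 - 52)**2/((2*(2 - 2*(8 + 2*(10/6))))) = (-181)**2/((2*(2 - 2*(8 + 2*(10*(1/6)))))) = 32761/((2*(2 - 2*(8 + 2*(5/3))))) = 32761/((2*(2 - 2*(8 + 10/3)))) = 32761/((2*(2 - 2*34/3))) = 32761/((2*(2 - 68/3))) = 32761/((2*(-62/3))) = 32761/(-124/3) = 32761*(-3/124) = -98283/124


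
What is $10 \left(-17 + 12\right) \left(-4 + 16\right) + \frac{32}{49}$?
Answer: $- \frac{29368}{49} \approx -599.35$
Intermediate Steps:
$10 \left(-17 + 12\right) \left(-4 + 16\right) + \frac{32}{49} = 10 \left(\left(-5\right) 12\right) + 32 \cdot \frac{1}{49} = 10 \left(-60\right) + \frac{32}{49} = -600 + \frac{32}{49} = - \frac{29368}{49}$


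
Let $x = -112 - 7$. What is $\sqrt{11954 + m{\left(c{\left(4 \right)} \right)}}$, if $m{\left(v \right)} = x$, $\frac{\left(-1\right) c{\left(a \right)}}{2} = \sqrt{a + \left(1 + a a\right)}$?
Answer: $3 \sqrt{1315} \approx 108.79$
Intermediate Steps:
$x = -119$
$c{\left(a \right)} = - 2 \sqrt{1 + a + a^{2}}$ ($c{\left(a \right)} = - 2 \sqrt{a + \left(1 + a a\right)} = - 2 \sqrt{a + \left(1 + a^{2}\right)} = - 2 \sqrt{1 + a + a^{2}}$)
$m{\left(v \right)} = -119$
$\sqrt{11954 + m{\left(c{\left(4 \right)} \right)}} = \sqrt{11954 - 119} = \sqrt{11835} = 3 \sqrt{1315}$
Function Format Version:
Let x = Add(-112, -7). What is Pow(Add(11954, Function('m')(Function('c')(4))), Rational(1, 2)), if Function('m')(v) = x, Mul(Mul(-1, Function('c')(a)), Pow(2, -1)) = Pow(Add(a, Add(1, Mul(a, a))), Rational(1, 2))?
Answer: Mul(3, Pow(1315, Rational(1, 2))) ≈ 108.79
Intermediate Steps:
x = -119
Function('c')(a) = Mul(-2, Pow(Add(1, a, Pow(a, 2)), Rational(1, 2))) (Function('c')(a) = Mul(-2, Pow(Add(a, Add(1, Mul(a, a))), Rational(1, 2))) = Mul(-2, Pow(Add(a, Add(1, Pow(a, 2))), Rational(1, 2))) = Mul(-2, Pow(Add(1, a, Pow(a, 2)), Rational(1, 2))))
Function('m')(v) = -119
Pow(Add(11954, Function('m')(Function('c')(4))), Rational(1, 2)) = Pow(Add(11954, -119), Rational(1, 2)) = Pow(11835, Rational(1, 2)) = Mul(3, Pow(1315, Rational(1, 2)))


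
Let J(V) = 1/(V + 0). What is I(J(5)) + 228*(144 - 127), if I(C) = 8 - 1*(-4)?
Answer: 3888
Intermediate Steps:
J(V) = 1/V
I(C) = 12 (I(C) = 8 + 4 = 12)
I(J(5)) + 228*(144 - 127) = 12 + 228*(144 - 127) = 12 + 228*17 = 12 + 3876 = 3888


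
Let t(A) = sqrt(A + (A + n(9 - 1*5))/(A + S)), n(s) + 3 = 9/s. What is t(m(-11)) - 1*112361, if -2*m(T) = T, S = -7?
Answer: -112361 + sqrt(21)/3 ≈ -1.1236e+5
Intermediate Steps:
n(s) = -3 + 9/s
m(T) = -T/2
t(A) = sqrt(A + (-3/4 + A)/(-7 + A)) (t(A) = sqrt(A + (A + (-3 + 9/(9 - 1*5)))/(A - 7)) = sqrt(A + (A + (-3 + 9/(9 - 5)))/(-7 + A)) = sqrt(A + (A + (-3 + 9/4))/(-7 + A)) = sqrt(A + (A - 3/4)/(-7 + A)) = sqrt(A + (-3/4 + A)/(-7 + A)))
t(m(-11)) - 1*112361 = sqrt((-3 - (-12)*(-11) + 4*(-1/2*(-11))**2)/(-7 - 1/2*(-11)))/2 - 1*112361 = sqrt((-3 - 24*11/2 + 4*(11/2)**2)/(-7 + 11/2))/2 - 112361 = sqrt((-3 - 132 + 4*(121/4))/(-3/2))/2 - 112361 = sqrt(-2*(-3 - 132 + 121)/3)/2 - 112361 = sqrt(-2/3*(-14))/2 - 112361 = sqrt(28/3)/2 - 112361 = (2*sqrt(21)/3)/2 - 112361 = sqrt(21)/3 - 112361 = -112361 + sqrt(21)/3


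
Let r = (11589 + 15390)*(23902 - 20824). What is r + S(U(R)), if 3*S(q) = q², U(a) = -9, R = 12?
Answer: 83041389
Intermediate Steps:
r = 83041362 (r = 26979*3078 = 83041362)
S(q) = q²/3
r + S(U(R)) = 83041362 + (⅓)*(-9)² = 83041362 + (⅓)*81 = 83041362 + 27 = 83041389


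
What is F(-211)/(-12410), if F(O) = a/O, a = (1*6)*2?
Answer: 6/1309255 ≈ 4.5828e-6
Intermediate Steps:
a = 12 (a = 6*2 = 12)
F(O) = 12/O
F(-211)/(-12410) = (12/(-211))/(-12410) = (12*(-1/211))*(-1/12410) = -12/211*(-1/12410) = 6/1309255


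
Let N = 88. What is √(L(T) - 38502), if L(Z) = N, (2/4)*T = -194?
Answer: I*√38414 ≈ 195.99*I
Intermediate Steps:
T = -388 (T = 2*(-194) = -388)
L(Z) = 88
√(L(T) - 38502) = √(88 - 38502) = √(-38414) = I*√38414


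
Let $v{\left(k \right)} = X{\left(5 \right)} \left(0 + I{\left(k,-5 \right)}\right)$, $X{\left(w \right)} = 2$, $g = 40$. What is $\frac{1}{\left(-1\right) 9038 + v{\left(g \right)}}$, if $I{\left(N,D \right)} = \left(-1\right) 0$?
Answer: $- \frac{1}{9038} \approx -0.00011064$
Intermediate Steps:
$I{\left(N,D \right)} = 0$
$v{\left(k \right)} = 0$ ($v{\left(k \right)} = 2 \left(0 + 0\right) = 2 \cdot 0 = 0$)
$\frac{1}{\left(-1\right) 9038 + v{\left(g \right)}} = \frac{1}{\left(-1\right) 9038 + 0} = \frac{1}{-9038 + 0} = \frac{1}{-9038} = - \frac{1}{9038}$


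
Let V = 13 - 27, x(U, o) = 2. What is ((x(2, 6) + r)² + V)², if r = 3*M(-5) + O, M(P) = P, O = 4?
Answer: 4489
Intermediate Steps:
V = -14
r = -11 (r = 3*(-5) + 4 = -15 + 4 = -11)
((x(2, 6) + r)² + V)² = ((2 - 11)² - 14)² = ((-9)² - 14)² = (81 - 14)² = 67² = 4489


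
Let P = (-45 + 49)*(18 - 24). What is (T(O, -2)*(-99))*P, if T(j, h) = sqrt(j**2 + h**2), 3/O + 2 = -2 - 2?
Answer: 1188*sqrt(17) ≈ 4898.3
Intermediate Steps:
O = -1/2 (O = 3/(-2 + (-2 - 2)) = 3/(-2 - 4) = 3/(-6) = 3*(-1/6) = -1/2 ≈ -0.50000)
T(j, h) = sqrt(h**2 + j**2)
P = -24 (P = 4*(-6) = -24)
(T(O, -2)*(-99))*P = (sqrt((-2)**2 + (-1/2)**2)*(-99))*(-24) = (sqrt(4 + 1/4)*(-99))*(-24) = (sqrt(17/4)*(-99))*(-24) = ((sqrt(17)/2)*(-99))*(-24) = -99*sqrt(17)/2*(-24) = 1188*sqrt(17)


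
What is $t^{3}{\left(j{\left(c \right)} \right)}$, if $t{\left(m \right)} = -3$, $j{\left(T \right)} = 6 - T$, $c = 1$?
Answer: $-27$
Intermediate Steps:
$t^{3}{\left(j{\left(c \right)} \right)} = \left(-3\right)^{3} = -27$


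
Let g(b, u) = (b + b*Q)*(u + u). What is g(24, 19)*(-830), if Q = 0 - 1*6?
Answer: 3784800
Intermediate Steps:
Q = -6 (Q = 0 - 6 = -6)
g(b, u) = -10*b*u (g(b, u) = (b + b*(-6))*(u + u) = (b - 6*b)*(2*u) = (-5*b)*(2*u) = -10*b*u)
g(24, 19)*(-830) = -10*24*19*(-830) = -4560*(-830) = 3784800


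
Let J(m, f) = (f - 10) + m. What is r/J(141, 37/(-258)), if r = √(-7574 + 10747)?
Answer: 258*√3173/33761 ≈ 0.43047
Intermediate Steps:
J(m, f) = -10 + f + m (J(m, f) = (-10 + f) + m = -10 + f + m)
r = √3173 ≈ 56.329
r/J(141, 37/(-258)) = √3173/(-10 + 37/(-258) + 141) = √3173/(-10 + 37*(-1/258) + 141) = √3173/(-10 - 37/258 + 141) = √3173/(33761/258) = √3173*(258/33761) = 258*√3173/33761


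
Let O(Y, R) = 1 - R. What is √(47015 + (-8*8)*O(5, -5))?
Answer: √46631 ≈ 215.94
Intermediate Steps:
√(47015 + (-8*8)*O(5, -5)) = √(47015 + (-8*8)*(1 - 1*(-5))) = √(47015 - 64*(1 + 5)) = √(47015 - 64*6) = √(47015 - 384) = √46631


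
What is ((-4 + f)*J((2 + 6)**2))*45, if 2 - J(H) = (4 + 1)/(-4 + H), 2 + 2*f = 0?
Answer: -1725/4 ≈ -431.25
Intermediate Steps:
f = -1 (f = -1 + (1/2)*0 = -1 + 0 = -1)
J(H) = 2 - 5/(-4 + H) (J(H) = 2 - (4 + 1)/(-4 + H) = 2 - 5/(-4 + H))
((-4 + f)*J((2 + 6)**2))*45 = ((-4 - 1)*((-13 + 2*(2 + 6)**2)/(-4 + (2 + 6)**2)))*45 = -5*(-13 + 2*8**2)/(-4 + 8**2)*45 = -5*(-13 + 2*64)/(-4 + 64)*45 = -5*(-13 + 128)/60*45 = -115/12*45 = -1725/4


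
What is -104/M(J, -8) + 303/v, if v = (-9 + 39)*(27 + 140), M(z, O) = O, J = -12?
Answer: 21811/1670 ≈ 13.060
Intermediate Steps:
v = 5010 (v = 30*167 = 5010)
-104/M(J, -8) + 303/v = -104/(-8) + 303/5010 = -104*(-⅛) + 303*(1/5010) = 13 + 101/1670 = 21811/1670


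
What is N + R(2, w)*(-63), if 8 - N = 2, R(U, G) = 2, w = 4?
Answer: -120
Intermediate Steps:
N = 6 (N = 8 - 1*2 = 8 - 2 = 6)
N + R(2, w)*(-63) = 6 + 2*(-63) = 6 - 126 = -120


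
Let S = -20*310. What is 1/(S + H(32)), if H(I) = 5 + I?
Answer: -1/6163 ≈ -0.00016226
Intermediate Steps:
S = -6200
1/(S + H(32)) = 1/(-6200 + (5 + 32)) = 1/(-6200 + 37) = 1/(-6163) = -1/6163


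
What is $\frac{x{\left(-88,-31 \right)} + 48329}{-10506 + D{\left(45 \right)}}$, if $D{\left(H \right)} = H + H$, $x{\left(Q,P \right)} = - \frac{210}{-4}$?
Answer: $- \frac{96763}{20832} \approx -4.6449$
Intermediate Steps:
$x{\left(Q,P \right)} = \frac{105}{2}$ ($x{\left(Q,P \right)} = \left(-210\right) \left(- \frac{1}{4}\right) = \frac{105}{2}$)
$D{\left(H \right)} = 2 H$
$\frac{x{\left(-88,-31 \right)} + 48329}{-10506 + D{\left(45 \right)}} = \frac{\frac{105}{2} + 48329}{-10506 + 2 \cdot 45} = \frac{96763}{2 \left(-10506 + 90\right)} = \frac{96763}{2 \left(-10416\right)} = \frac{96763}{2} \left(- \frac{1}{10416}\right) = - \frac{96763}{20832}$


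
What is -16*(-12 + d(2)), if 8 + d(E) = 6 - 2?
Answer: 256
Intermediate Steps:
d(E) = -4 (d(E) = -8 + (6 - 2) = -8 + 4 = -4)
-16*(-12 + d(2)) = -16*(-12 - 4) = -16*(-16) = 256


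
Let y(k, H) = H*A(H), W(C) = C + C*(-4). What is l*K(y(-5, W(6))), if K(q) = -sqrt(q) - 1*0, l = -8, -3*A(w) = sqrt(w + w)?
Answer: 48*sqrt(I) ≈ 33.941 + 33.941*I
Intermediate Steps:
A(w) = -sqrt(2)*sqrt(w)/3 (A(w) = -sqrt(w + w)/3 = -sqrt(2)*sqrt(w)/3)
W(C) = -3*C (W(C) = C - 4*C = -3*C)
y(k, H) = -sqrt(2)*H**(3/2)/3 (y(k, H) = H*(-sqrt(2)*sqrt(H)/3) = -sqrt(2)*H**(3/2)/3)
K(q) = -sqrt(q) (K(q) = -sqrt(q) + 0 = -sqrt(q))
l*K(y(-5, W(6))) = -(-8)*sqrt(-sqrt(2)*(-3*6)**(3/2)/3) = -(-8)*sqrt(-sqrt(2)*(-18)**(3/2)/3) = -(-8)*sqrt(-sqrt(2)*(-54*I*sqrt(2))/3) = -(-8)*sqrt(36*I) = -(-8)*6*sqrt(I) = -(-48)*sqrt(I) = 48*sqrt(I)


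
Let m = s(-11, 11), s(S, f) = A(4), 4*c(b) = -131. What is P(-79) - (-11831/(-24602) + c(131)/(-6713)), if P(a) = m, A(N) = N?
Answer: 1160771371/330306452 ≈ 3.5142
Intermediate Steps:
c(b) = -131/4 (c(b) = (¼)*(-131) = -131/4)
s(S, f) = 4
m = 4
P(a) = 4
P(-79) - (-11831/(-24602) + c(131)/(-6713)) = 4 - (-11831/(-24602) - 131/4/(-6713)) = 4 - (-11831*(-1/24602) - 131/4*(-1/6713)) = 4 - (11831/24602 + 131/26852) = 4 - 1*160454437/330306452 = 4 - 160454437/330306452 = 1160771371/330306452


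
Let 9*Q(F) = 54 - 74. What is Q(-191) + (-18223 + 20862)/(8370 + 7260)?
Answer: -96283/46890 ≈ -2.0534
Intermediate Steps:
Q(F) = -20/9 (Q(F) = (54 - 74)/9 = (1/9)*(-20) = -20/9)
Q(-191) + (-18223 + 20862)/(8370 + 7260) = -20/9 + (-18223 + 20862)/(8370 + 7260) = -20/9 + 2639/15630 = -96283/46890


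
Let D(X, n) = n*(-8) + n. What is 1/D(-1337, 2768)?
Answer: -1/19376 ≈ -5.1610e-5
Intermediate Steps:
D(X, n) = -7*n (D(X, n) = -8*n + n = -7*n)
1/D(-1337, 2768) = 1/(-7*2768) = 1/(-19376) = -1/19376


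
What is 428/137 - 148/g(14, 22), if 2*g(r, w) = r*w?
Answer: 22818/10549 ≈ 2.1630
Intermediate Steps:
g(r, w) = r*w/2 (g(r, w) = (r*w)/2 = r*w/2)
428/137 - 148/g(14, 22) = 428/137 - 148/((1/2)*14*22) = 428*(1/137) - 148/154 = 428/137 - 148*1/154 = 428/137 - 74/77 = 22818/10549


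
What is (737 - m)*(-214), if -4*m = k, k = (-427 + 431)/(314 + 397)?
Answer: -112137712/711 ≈ -1.5772e+5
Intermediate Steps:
k = 4/711 ≈ 0.0056259
m = -1/711 (m = -¼*4/711 = -1/711 ≈ -0.0014065)
(737 - m)*(-214) = (737 - 1*(-1/711))*(-214) = (737 + 1/711)*(-214) = (524008/711)*(-214) = -112137712/711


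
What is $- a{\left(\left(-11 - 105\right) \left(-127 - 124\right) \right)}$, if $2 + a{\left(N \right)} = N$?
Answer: $-29114$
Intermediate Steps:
$a{\left(N \right)} = -2 + N$
$- a{\left(\left(-11 - 105\right) \left(-127 - 124\right) \right)} = - (-2 + \left(-11 - 105\right) \left(-127 - 124\right)) = - (-2 - -29116) = - (-2 + 29116) = \left(-1\right) 29114 = -29114$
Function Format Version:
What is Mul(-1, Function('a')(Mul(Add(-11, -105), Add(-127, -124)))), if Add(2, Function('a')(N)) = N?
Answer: -29114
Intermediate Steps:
Function('a')(N) = Add(-2, N)
Mul(-1, Function('a')(Mul(Add(-11, -105), Add(-127, -124)))) = Mul(-1, Add(-2, Mul(Add(-11, -105), Add(-127, -124)))) = Mul(-1, Add(-2, Mul(-116, -251))) = Mul(-1, Add(-2, 29116)) = Mul(-1, 29114) = -29114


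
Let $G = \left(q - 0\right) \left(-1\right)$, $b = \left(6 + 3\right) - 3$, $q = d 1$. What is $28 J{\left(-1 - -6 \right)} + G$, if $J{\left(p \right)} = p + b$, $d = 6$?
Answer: $302$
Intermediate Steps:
$q = 6$ ($q = 6 \cdot 1 = 6$)
$b = 6$ ($b = 9 - 3 = 6$)
$J{\left(p \right)} = 6 + p$ ($J{\left(p \right)} = p + 6 = 6 + p$)
$G = -6$ ($G = \left(6 - 0\right) \left(-1\right) = \left(6 + 0\right) \left(-1\right) = 6 \left(-1\right) = -6$)
$28 J{\left(-1 - -6 \right)} + G = 28 \left(6 - -5\right) - 6 = 28 \left(6 + \left(-1 + 6\right)\right) - 6 = 28 \left(6 + 5\right) - 6 = 28 \cdot 11 - 6 = 308 - 6 = 302$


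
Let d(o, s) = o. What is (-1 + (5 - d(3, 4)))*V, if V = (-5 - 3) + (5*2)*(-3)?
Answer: -38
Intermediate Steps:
V = -38 (V = -8 + 10*(-3) = -8 - 30 = -38)
(-1 + (5 - d(3, 4)))*V = (-1 + (5 - 1*3))*(-38) = (-1 + (5 - 3))*(-38) = (-1 + 2)*(-38) = 1*(-38) = -38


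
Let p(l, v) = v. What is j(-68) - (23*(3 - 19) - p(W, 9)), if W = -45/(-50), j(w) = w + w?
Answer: 241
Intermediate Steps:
j(w) = 2*w
W = 9/10 (W = -45*(-1/50) = 9/10 ≈ 0.90000)
j(-68) - (23*(3 - 19) - p(W, 9)) = 2*(-68) - (23*(3 - 19) - 1*9) = -136 - (23*(-16) - 9) = -136 - (-368 - 9) = -136 - 1*(-377) = -136 + 377 = 241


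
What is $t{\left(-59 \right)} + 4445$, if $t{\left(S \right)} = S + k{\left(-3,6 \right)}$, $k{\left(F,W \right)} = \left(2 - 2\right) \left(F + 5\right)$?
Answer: $4386$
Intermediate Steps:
$k{\left(F,W \right)} = 0$ ($k{\left(F,W \right)} = 0 \left(5 + F\right) = 0$)
$t{\left(S \right)} = S$ ($t{\left(S \right)} = S + 0 = S$)
$t{\left(-59 \right)} + 4445 = -59 + 4445 = 4386$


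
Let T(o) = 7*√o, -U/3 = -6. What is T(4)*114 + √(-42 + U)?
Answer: 1596 + 2*I*√6 ≈ 1596.0 + 4.899*I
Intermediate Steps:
U = 18 (U = -3*(-6) = 18)
T(4)*114 + √(-42 + U) = (7*√4)*114 + √(-42 + 18) = (7*2)*114 + √(-24) = 14*114 + 2*I*√6 = 1596 + 2*I*√6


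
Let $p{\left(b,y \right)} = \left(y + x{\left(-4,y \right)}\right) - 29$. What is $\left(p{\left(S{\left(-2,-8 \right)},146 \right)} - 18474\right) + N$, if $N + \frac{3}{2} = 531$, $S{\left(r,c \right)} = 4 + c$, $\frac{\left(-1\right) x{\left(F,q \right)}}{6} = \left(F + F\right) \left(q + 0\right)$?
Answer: $- \frac{21639}{2} \approx -10820.0$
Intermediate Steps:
$x{\left(F,q \right)} = - 12 F q$ ($x{\left(F,q \right)} = - 6 \left(F + F\right) \left(q + 0\right) = - 6 \cdot 2 F q = - 12 F q$)
$p{\left(b,y \right)} = -29 + 49 y$ ($p{\left(b,y \right)} = \left(y - - 48 y\right) - 29 = \left(y + 48 y\right) - 29 = 49 y - 29 = -29 + 49 y$)
$N = \frac{1059}{2}$ ($N = - \frac{3}{2} + 531 = \frac{1059}{2} \approx 529.5$)
$\left(p{\left(S{\left(-2,-8 \right)},146 \right)} - 18474\right) + N = \left(\left(-29 + 49 \cdot 146\right) - 18474\right) + \frac{1059}{2} = \left(\left(-29 + 7154\right) - 18474\right) + \frac{1059}{2} = \left(7125 - 18474\right) + \frac{1059}{2} = -11349 + \frac{1059}{2} = - \frac{21639}{2}$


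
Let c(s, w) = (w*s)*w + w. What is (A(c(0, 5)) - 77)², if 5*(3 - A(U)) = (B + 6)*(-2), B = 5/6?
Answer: 1142761/225 ≈ 5078.9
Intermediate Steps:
B = ⅚ (B = 5*(⅙) = ⅚ ≈ 0.83333)
c(s, w) = w + s*w² (c(s, w) = (s*w)*w + w = s*w² + w = w + s*w²)
A(U) = 86/15 (A(U) = 3 - (⅚ + 6)*(-2)/5 = 3 - 41*(-2)/30 = 3 - ⅕*(-41/3) = 3 + 41/15 = 86/15)
(A(c(0, 5)) - 77)² = (86/15 - 77)² = (-1069/15)² = 1142761/225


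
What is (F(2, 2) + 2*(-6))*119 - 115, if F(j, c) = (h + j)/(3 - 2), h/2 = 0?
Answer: -1305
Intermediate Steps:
h = 0 (h = 2*0 = 0)
F(j, c) = j (F(j, c) = (0 + j)/(3 - 2) = j/1 = j*1 = j)
(F(2, 2) + 2*(-6))*119 - 115 = (2 + 2*(-6))*119 - 115 = (2 - 12)*119 - 115 = -10*119 - 115 = -1190 - 115 = -1305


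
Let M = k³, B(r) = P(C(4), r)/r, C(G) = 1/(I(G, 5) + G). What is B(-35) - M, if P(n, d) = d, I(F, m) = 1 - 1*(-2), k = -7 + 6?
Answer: 2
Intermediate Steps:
k = -1
I(F, m) = 3 (I(F, m) = 1 + 2 = 3)
C(G) = 1/(3 + G)
B(r) = 1 (B(r) = r/r = 1)
M = -1 (M = (-1)³ = -1)
B(-35) - M = 1 - 1*(-1) = 1 + 1 = 2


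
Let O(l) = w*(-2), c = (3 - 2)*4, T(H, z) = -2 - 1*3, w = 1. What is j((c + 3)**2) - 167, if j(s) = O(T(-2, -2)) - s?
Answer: -218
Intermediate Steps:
T(H, z) = -5 (T(H, z) = -2 - 3 = -5)
c = 4 (c = 1*4 = 4)
O(l) = -2 (O(l) = 1*(-2) = -2)
j(s) = -2 - s
j((c + 3)**2) - 167 = (-2 - (4 + 3)**2) - 167 = (-2 - 1*7**2) - 167 = (-2 - 1*49) - 167 = (-2 - 49) - 167 = -51 - 167 = -218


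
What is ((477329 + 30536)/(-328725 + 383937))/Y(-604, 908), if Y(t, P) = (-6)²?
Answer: 507865/1987632 ≈ 0.25551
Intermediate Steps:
Y(t, P) = 36
((477329 + 30536)/(-328725 + 383937))/Y(-604, 908) = ((477329 + 30536)/(-328725 + 383937))/36 = (507865/55212)*(1/36) = 507865/1987632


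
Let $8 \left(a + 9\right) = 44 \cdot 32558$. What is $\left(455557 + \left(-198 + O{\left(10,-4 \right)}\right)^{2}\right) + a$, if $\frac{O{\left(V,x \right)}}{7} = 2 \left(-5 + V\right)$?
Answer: $651001$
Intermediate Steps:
$O{\left(V,x \right)} = -70 + 14 V$ ($O{\left(V,x \right)} = 7 \cdot 2 \left(-5 + V\right) = 7 \left(-10 + 2 V\right) = -70 + 14 V$)
$a = 179060$ ($a = -9 + \frac{44 \cdot 32558}{8} = -9 + \frac{1}{8} \cdot 1432552 = -9 + 179069 = 179060$)
$\left(455557 + \left(-198 + O{\left(10,-4 \right)}\right)^{2}\right) + a = \left(455557 + \left(-198 + \left(-70 + 14 \cdot 10\right)\right)^{2}\right) + 179060 = \left(455557 + \left(-198 + \left(-70 + 140\right)\right)^{2}\right) + 179060 = \left(455557 + \left(-198 + 70\right)^{2}\right) + 179060 = \left(455557 + \left(-128\right)^{2}\right) + 179060 = \left(455557 + 16384\right) + 179060 = 471941 + 179060 = 651001$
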